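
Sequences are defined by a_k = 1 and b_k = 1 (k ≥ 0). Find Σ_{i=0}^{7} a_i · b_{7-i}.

8

Write out a_i and b_{7-i} for i = 0,…,7 and sum the products.
Σ = 1·1 + 1·1 + 1·1 + 1·1 + 1·1 + 1·1 + 1·1 + 1·1 = 8.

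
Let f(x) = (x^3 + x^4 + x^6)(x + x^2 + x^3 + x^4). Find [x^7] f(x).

(x^3 + x^4 + x^6) has coefficients 0,0,0,1,1,0,1 for degrees 0…6.
(x + x^2 + x^3 + x^4) has coefficients 0,1,1,1,1,0,0,0 for degrees 0…7.
[x^7] = 1·1 + 1·1 + 1·1 = 3.

3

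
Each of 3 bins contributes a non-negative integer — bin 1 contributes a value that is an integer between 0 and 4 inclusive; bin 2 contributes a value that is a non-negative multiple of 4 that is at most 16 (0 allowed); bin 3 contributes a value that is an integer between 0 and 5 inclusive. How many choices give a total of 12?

8

The generating function for the choices is (1 + x + x^2 + x^3 + x^4)·(1 + x^4 + x^8 + x^12 + x^16)·(1 + x + x^2 + x^3 + x^4 + x^5); the count is [x^12].
(1 + x + x^2 + x^3 + x^4) has coefficients 1,1,1,1,1 for degrees 0…4.
(1 + x^4 + x^8 + x^12 + x^16) has coefficients 1,0,0,0,1,0,0,0,1,0,0,0,1 for degrees 0…12.
Finally multiplying by (1 + x + x^2 + x^3 + x^4 + x^5), the product of all factors after the first has coefficients 1,1,1,1,2,2,1,1,2,2,1,1,2 for degrees 0…12.
[x^12] = 1·2 + 1·1 + 1·1 + 1·2 + 1·2 = 8.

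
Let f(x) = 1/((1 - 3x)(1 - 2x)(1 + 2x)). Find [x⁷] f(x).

Partial fractions give a closed form: a_n = (9/5)·3^n + (-1)·2^n + (1/5)·(-2)^n.
At n = 7: a_7 = 3783.

3783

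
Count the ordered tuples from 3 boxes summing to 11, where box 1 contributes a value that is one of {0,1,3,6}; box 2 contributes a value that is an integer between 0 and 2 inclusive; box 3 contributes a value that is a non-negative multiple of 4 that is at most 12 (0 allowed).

The generating function for the choices is (1 + q + q³ + q⁶)·(1 + q + q²)·(1 + q⁴ + q⁸ + q¹²); the count is [q¹¹].
(1 + q + q³ + q⁶) has coefficients 1,1,0,1,0,0,1 for degrees 0…6.
(1 + q + q²) has coefficients 1,1,1,0,0,0,0,0,0,0,0,0 for degrees 0…11.
Finally multiplying by (1 + q⁴ + q⁸ + q¹²), the product of all factors after the first has coefficients 1,1,1,0,1,1,1,0,1,1,1,0 for degrees 0…11.
[q¹¹] = 1·0 + 1·1 + 1·1 + 1·1 = 3.

3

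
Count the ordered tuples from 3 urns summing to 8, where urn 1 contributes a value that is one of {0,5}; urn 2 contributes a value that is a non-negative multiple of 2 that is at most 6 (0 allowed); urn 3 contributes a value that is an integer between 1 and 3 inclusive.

The generating function for the choices is (1 + z⁵)·(1 + z² + z⁴ + z⁶)·(z + z² + z³); the count is [z⁸].
(1 + z⁵) has coefficients 1,0,0,0,0,1 for degrees 0…5.
(1 + z² + z⁴ + z⁶) has coefficients 1,0,1,0,1,0,1,0,0 for degrees 0…8.
Finally multiplying by (z + z² + z³), the product of all factors after the first has coefficients 0,1,1,2,1,2,1,2,1 for degrees 0…8.
[z⁸] = 1·1 + 1·2 = 3.

3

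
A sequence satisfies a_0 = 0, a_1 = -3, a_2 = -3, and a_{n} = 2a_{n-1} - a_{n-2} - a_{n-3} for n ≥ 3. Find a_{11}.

The ordinary generating function has denominator 1 - 2x + x^2 + x^3.
Iterating the recurrence: a_0,…,a_{11} = 0, -3, -3, -3, 0, 6, 15, 24, 27, 15, -21, -84.

-84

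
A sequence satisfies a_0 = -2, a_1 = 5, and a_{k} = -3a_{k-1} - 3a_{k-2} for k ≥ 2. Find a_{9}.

The ordinary generating function has denominator 1 + 3y + 3y^2.
Iterating the recurrence: a_0,…,a_{9} = -2, 5, -9, 12, -9, -9, 54, -135, 243, -324.

-324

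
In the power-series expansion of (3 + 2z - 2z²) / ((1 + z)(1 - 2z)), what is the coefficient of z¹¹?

The denominator gives the recurrence a_n = a_(n−1) + 2a_(n−2) for n ≥ 3; the numerator fixes a_0 = 3, a_1 = 5, a_2 = 9.
Iterating: 3, 5, 9, 19, 37, 75, 149, 299, 597, 1195, 2389, 4779, so a_11 = 4779.

4779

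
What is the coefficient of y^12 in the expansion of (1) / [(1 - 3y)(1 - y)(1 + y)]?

Partial fractions give a closed form: a_n = (9/8)·3^n + (-1/4)·1^n + (1/8)·(-1)^n.
At n = 12: a_12 = 597871.

597871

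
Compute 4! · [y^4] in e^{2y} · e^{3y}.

625

The EGF product rule gives c_4 = Σ_{k_1+k_2=4} C(4; k_1,k_2) · ∏ g_i(k_i), where e^{2y} gives (2)^k; e^{3y} gives (3)^k.
g_1(k) for k = 0…4: 1, 2, 4, 8, 16.
g_2(k) for k = 0…4: 1, 3, 9, 27, 81.
c_4 = Σ_k C(4,k)·g_1(k)·g_2(4−k) = 1·1·81 + 4·2·27 + 6·4·9 + 4·8·3 + 1·16·1 = 81 + 216 + 216 + 96 + 16 = 625.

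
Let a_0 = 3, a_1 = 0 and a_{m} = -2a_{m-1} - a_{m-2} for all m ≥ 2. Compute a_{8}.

-21

The ordinary generating function has denominator 1 + 2x + x^2.
Iterating the recurrence: a_0,…,a_{8} = 3, 0, -3, 6, -9, 12, -15, 18, -21.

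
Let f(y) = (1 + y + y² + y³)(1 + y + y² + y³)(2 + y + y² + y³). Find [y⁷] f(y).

(1 + y + y² + y³) has coefficients 1,1,1,1 for degrees 0…3.
(1 + y + y² + y³) has coefficients 1,1,1,1,0,0,0,0 for degrees 0…7.
Finally multiplying by (2 + y + y² + y³), the product of all factors after the first has coefficients 2,3,4,5,3,2,1,0 for degrees 0…7.
[y⁷] = 1·0 + 1·1 + 1·2 + 1·3 = 6.

6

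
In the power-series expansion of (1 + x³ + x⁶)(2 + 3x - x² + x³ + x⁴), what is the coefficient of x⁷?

4

(1 + x³ + x⁶) has coefficients 1,0,0,1,0,0,1 for degrees 0…6.
(2 + 3x - x² + x³ + x⁴) has coefficients 2,3,-1,1,1,0,0,0 for degrees 0…7.
[x⁷] = 1·0 + 1·1 + 1·3 = 4.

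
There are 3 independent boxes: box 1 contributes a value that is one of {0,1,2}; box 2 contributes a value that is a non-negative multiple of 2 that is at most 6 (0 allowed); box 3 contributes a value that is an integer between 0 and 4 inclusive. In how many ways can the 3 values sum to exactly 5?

The generating function for the choices is (1 + q + q^2)·(1 + q^2 + q^4 + q^6)·(1 + q + q^2 + q^3 + q^4); the count is [q^5].
(1 + q + q^2) has coefficients 1,1,1 for degrees 0…2.
(1 + q^2 + q^4 + q^6) has coefficients 1,0,1,0,1,0 for degrees 0…5.
Finally multiplying by (1 + q + q^2 + q^3 + q^4), the product of all factors after the first has coefficients 1,1,2,2,3,2 for degrees 0…5.
[q^5] = 1·2 + 1·3 + 1·2 = 7.

7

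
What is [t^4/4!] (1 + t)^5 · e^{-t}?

The EGF product rule gives c_4 = Σ_{k_1+k_2=4} C(4; k_1,k_2) · ∏ g_i(k_i), where (1+t)^5 gives the falling factorial (5)_k; e^{-t} gives (-1)^k.
g_1(k) for k = 0…4: 1, 5, 20, 60, 120.
g_2(k) for k = 0…4: 1, -1, 1, -1, 1.
c_4 = Σ_k C(4,k)·g_1(k)·g_2(4−k) = 1·1·1 + 4·5·(-1) + 6·20·1 + 4·60·(-1) + 1·120·1 = 1 − 20 + 120 − 240 + 120 = -19.

-19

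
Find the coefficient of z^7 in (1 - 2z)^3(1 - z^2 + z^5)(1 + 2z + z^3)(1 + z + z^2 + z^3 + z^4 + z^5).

-8

(1 - 2z)^3 has coefficients 1,-6,12,-8 for degrees 0…3.
(1 - z^2 + z^5) has coefficients 1,0,-1,0,0,1,0,0 for degrees 0…7.
Multiplying by (1 + 2z + z^3) gives running coefficients 1,2,-1,-1,0,0,2,0 for degrees 0…7.
Finally multiplying by (1 + z + z^2 + z^3 + z^4 + z^5), the product of all factors after the first has coefficients 1,3,2,1,1,1,2,0 for degrees 0…7.
[z^7] = 1·0 − 6·2 + 12·1 − 8·1 = -8.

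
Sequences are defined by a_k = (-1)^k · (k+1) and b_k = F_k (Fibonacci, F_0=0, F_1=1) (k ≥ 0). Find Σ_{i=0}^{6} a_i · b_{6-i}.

Write out a_i and b_{6-i} for i = 0,…,6 and sum the products.
Σ = 1·8 − 2·5 + 3·3 − 4·2 + 5·1 − 6·1 + 7·0 = -2.

-2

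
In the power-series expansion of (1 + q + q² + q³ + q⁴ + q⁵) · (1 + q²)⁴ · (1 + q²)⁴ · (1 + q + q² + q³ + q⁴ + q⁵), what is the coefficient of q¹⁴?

(1 + q + q² + q³ + q⁴ + q⁵) has coefficients 1,1,1,1,1,1 for degrees 0…5.
(1 + q²)⁴ has coefficients 1,0,4,0,6,0,4,0,1,0,0,0,0,0,0 for degrees 0…14.
Multiplying by (1 + q²)⁴ gives running coefficients 1,0,8,0,28,0,56,0,70,0,56,0,28,0,8 for degrees 0…14.
Finally multiplying by (1 + q + q² + q³ + q⁴ + q⁵), the product of all factors after the first has coefficients 1,1,9,9,37,37,92,92,154,154,182,182,154,154,92 for degrees 0…14.
[q¹⁴] = 1·92 + 1·154 + 1·154 + 1·182 + 1·182 + 1·154 = 918.

918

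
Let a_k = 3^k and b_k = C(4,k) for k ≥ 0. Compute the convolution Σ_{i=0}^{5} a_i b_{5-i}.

768

The convolution is the t^5 coefficient of A(t)B(t).
Σ = 1·0 + 3·1 + 9·4 + 27·6 + 81·4 + 243·1 = 768.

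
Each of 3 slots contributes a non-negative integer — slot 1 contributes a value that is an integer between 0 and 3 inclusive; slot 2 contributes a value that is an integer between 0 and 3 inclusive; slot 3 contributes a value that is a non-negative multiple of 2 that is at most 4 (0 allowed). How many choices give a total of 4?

The generating function for the choices is (1 + x + x^2 + x^3)·(1 + x + x^2 + x^3)·(1 + x^2 + x^4); the count is [x^4].
(1 + x + x^2 + x^3) has coefficients 1,1,1,1 for degrees 0…3.
(1 + x + x^2 + x^3) has coefficients 1,1,1,1,0 for degrees 0…4.
Finally multiplying by (1 + x^2 + x^4), the product of all factors after the first has coefficients 1,1,2,2,2 for degrees 0…4.
[x^4] = 1·2 + 1·2 + 1·2 + 1·1 = 7.

7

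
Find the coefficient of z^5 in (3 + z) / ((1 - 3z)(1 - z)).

Partial fractions give a closed form: a_n = (5)·3^n + (-2)·1^n.
At n = 5: a_5 = 1213.

1213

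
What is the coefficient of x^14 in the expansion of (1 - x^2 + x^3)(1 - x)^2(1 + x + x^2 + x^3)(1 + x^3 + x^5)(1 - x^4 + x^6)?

5

(1 - x^2 + x^3) has coefficients 1,0,-1,1 for degrees 0…3.
(1 - x)^2 has coefficients 1,-2,1,0,0,0,0,0,0,0,0,0,0,0,0 for degrees 0…14.
Multiplying by (1 + x + x^2 + x^3) gives running coefficients 1,-1,0,0,-1,1,0,0,0,0,0,0,0,0,0 for degrees 0…14.
Multiplying by (1 + x^3 + x^5) gives running coefficients 1,-1,0,1,-2,2,-1,-1,1,-1,1,0,0,0,0 for degrees 0…14.
Finally multiplying by (1 - x^4 + x^6), the product of all factors after the first has coefficients 1,-1,0,1,-3,3,0,-3,3,-2,0,3,-2,0,0 for degrees 0…14.
[x^14] = 1·0 − 1·(-2) + 1·3 = 5.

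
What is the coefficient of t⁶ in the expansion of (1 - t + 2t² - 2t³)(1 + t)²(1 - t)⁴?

(1 - t + 2t² - 2t³) has coefficients 1,-1,2,-2 for degrees 0…3.
(1 + t)² has coefficients 1,2,1,0,0,0,0 for degrees 0…6.
Finally multiplying by (1 - t)⁴, the product of all factors after the first has coefficients 1,-2,-1,4,-1,-2,1 for degrees 0…6.
[t⁶] = 1·1 − 1·(-2) + 2·(-1) − 2·4 = -7.

-7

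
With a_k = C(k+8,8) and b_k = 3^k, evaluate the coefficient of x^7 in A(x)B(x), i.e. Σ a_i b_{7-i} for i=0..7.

The convolution is the t^7 coefficient of A(t)B(t).
Σ = 1·2187 + 9·729 + 45·243 + 165·81 + 495·27 + 1287·9 + 3003·3 + 6435·1 = 73440.

73440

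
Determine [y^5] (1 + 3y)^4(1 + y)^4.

1200

(1 + 3y)^4 has coefficients 1,12,54,108,81 for degrees 0…4.
(1 + y)^4 has coefficients 1,4,6,4,1,0 for degrees 0…5.
[y^5] = 1·0 + 12·1 + 54·4 + 108·6 + 81·4 = 1200.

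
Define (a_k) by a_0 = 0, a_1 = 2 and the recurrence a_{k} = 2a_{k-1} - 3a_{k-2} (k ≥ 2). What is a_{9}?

146

The ordinary generating function has denominator 1 - 2y + 3y^2.
Iterating the recurrence: a_0,…,a_{9} = 0, 2, 4, 2, -8, -22, -20, 26, 112, 146.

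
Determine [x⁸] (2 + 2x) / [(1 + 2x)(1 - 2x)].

512

Partial fractions give a closed form: a_n = (1/2)·(-2)^n + (3/2)·2^n.
At n = 8: a_8 = 512.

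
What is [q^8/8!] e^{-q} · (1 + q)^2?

The EGF product rule gives c_8 = Σ_{k_1+k_2=8} C(8; k_1,k_2) · ∏ g_i(k_i), where e^{-q} gives (-1)^k; (1+q)^2 gives the falling factorial (2)_k.
g_1(k) for k = 0…8: 1, -1, 1, -1, 1, -1, 1, -1, 1.
g_2(k) for k = 0…8: 1, 2, 2, 0, 0, 0, 0, 0, 0.
c_8 = Σ_k C(8,k)·g_1(k)·g_2(8−k) = 28·1·2 + 8·(-1)·2 + 1·1·1 = 56 − 16 + 1 = 41.

41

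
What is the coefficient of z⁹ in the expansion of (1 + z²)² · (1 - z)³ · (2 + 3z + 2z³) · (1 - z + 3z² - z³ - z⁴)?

(1 + z²)² has coefficients 1,0,2,0,1 for degrees 0…4.
(1 - z)³ has coefficients 1,-3,3,-1,0,0,0,0,0,0 for degrees 0…9.
Multiplying by (2 + 3z + 2z³) gives running coefficients 2,-3,-3,9,-9,6,-2,0,0,0 for degrees 0…9.
Finally multiplying by (1 - z + 3z² - z³ - z⁴), the product of all factors after the first has coefficients 2,-5,6,1,-26,48,-41,20,-3,-4 for degrees 0…9.
[z⁹] = 1·(-4) + 2·20 + 1·48 = 84.

84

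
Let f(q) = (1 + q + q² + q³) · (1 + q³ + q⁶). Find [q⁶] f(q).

(1 + q + q² + q³) has coefficients 1,1,1,1 for degrees 0…3.
(1 + q³ + q⁶) has coefficients 1,0,0,1,0,0,1 for degrees 0…6.
[q⁶] = 1·1 + 1·0 + 1·0 + 1·1 = 2.

2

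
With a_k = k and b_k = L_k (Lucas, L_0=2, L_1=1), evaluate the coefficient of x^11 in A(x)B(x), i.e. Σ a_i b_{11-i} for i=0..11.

828

Write out a_i and b_{11-i} for i = 0,…,11 and sum the products.
Σ = 0·199 + 1·123 + 2·76 + 3·47 + 4·29 + 5·18 + 6·11 + 7·7 + 8·4 + 9·3 + 10·1 + 11·2 = 828.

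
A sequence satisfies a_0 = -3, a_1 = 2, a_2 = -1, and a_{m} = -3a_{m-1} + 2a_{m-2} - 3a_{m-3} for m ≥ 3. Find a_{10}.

-151540

The ordinary generating function has denominator 1 + 3y - 2y^2 + 3y^3.
Iterating the recurrence: a_0,…,a_{10} = -3, 2, -1, 16, -56, 203, -769, 2881, -10790, 40439, -151540.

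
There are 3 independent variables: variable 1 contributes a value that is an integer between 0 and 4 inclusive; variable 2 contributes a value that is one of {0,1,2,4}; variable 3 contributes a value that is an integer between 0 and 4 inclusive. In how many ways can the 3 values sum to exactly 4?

13

The generating function for the choices is (1 + t + t^2 + t^3 + t^4)·(1 + t + t^2 + t^4)·(1 + t + t^2 + t^3 + t^4); the count is [t^4].
(1 + t + t^2 + t^3 + t^4) has coefficients 1,1,1,1,1 for degrees 0…4.
(1 + t + t^2 + t^4) has coefficients 1,1,1,0,1 for degrees 0…4.
Finally multiplying by (1 + t + t^2 + t^3 + t^4), the product of all factors after the first has coefficients 1,2,3,3,4 for degrees 0…4.
[t^4] = 1·4 + 1·3 + 1·3 + 1·2 + 1·1 = 13.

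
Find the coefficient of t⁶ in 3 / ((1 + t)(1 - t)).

3

Partial fractions give a closed form: a_n = (3/2)·(-1)^n + (3/2)·1^n.
At n = 6: a_6 = 3.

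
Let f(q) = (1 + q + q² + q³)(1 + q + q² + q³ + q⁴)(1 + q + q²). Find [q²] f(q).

6

(1 + q + q² + q³) has coefficients 1,1,1 for degrees 0…2.
(1 + q + q² + q³ + q⁴) has coefficients 1,1,1 for degrees 0…2.
Finally multiplying by (1 + q + q²), the product of all factors after the first has coefficients 1,2,3 for degrees 0…2.
[q²] = 1·3 + 1·2 + 1·1 = 6.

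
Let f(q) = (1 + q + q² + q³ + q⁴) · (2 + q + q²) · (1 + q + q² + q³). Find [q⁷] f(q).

7

(1 + q + q² + q³ + q⁴) has coefficients 1,1,1,1,1 for degrees 0…4.
(2 + q + q²) has coefficients 2,1,1,0,0,0,0,0 for degrees 0…7.
Finally multiplying by (1 + q + q² + q³), the product of all factors after the first has coefficients 2,3,4,4,2,1,0,0 for degrees 0…7.
[q⁷] = 1·0 + 1·0 + 1·1 + 1·2 + 1·4 = 7.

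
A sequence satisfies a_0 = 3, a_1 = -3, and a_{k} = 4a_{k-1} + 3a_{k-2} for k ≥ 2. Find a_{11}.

The ordinary generating function has denominator 1 - 4t - 3t^2.
Iterating the recurrence: a_0,…,a_{11} = 3, -3, -3, -21, -93, -435, -2019, -9381, -43581, -202467, -940611, -4369845.

-4369845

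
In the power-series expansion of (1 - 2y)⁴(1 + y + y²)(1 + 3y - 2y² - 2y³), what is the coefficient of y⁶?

-16

(1 - 2y)⁴ has coefficients 1,-8,24,-32,16 for degrees 0…4.
(1 + y + y²) has coefficients 1,1,1,0,0,0,0 for degrees 0…6.
Finally multiplying by (1 + 3y - 2y² - 2y³), the product of all factors after the first has coefficients 1,4,2,-1,-4,-2,0 for degrees 0…6.
[y⁶] = 1·0 − 8·(-2) + 24·(-4) − 32·(-1) + 16·2 = -16.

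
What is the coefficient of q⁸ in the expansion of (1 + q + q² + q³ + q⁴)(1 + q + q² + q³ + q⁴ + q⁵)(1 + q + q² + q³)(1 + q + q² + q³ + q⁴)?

(1 + q + q² + q³ + q⁴) has coefficients 1,1,1,1,1 for degrees 0…4.
(1 + q + q² + q³ + q⁴ + q⁵) has coefficients 1,1,1,1,1,1,0,0,0 for degrees 0…8.
Multiplying by (1 + q + q² + q³) gives running coefficients 1,2,3,4,4,4,3,2,1 for degrees 0…8.
Finally multiplying by (1 + q + q² + q³ + q⁴), the product of all factors after the first has coefficients 1,3,6,10,14,17,18,17,14 for degrees 0…8.
[q⁸] = 1·14 + 1·17 + 1·18 + 1·17 + 1·14 = 80.

80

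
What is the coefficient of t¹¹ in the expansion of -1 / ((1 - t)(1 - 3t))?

-265720

Partial fractions give a closed form: a_n = (1/2)·1^n + (-3/2)·3^n.
At n = 11: a_11 = -265720.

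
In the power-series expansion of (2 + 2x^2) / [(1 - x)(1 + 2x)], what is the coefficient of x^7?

The denominator gives the recurrence a_n = −a_(n−1) + 2a_(n−2) for n ≥ 3; the numerator fixes a_0 = 2, a_1 = -2, a_2 = 8.
Iterating: 2, -2, 8, -12, 28, -52, 108, -212, so a_7 = -212.

-212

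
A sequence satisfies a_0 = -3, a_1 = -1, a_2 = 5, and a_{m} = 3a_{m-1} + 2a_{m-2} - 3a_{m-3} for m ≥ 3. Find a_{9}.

The ordinary generating function has denominator 1 - 3t - 2t^2 + 3t^3.
Iterating the recurrence: a_0,…,a_{9} = -3, -1, 5, 22, 79, 266, 890, 2965, 9877, 32891.

32891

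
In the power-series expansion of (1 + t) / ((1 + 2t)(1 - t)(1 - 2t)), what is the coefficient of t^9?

682

Partial fractions give a closed form: a_n = (1/6)·(-2)^n + (-2/3)·1^n + (3/2)·2^n.
At n = 9: a_9 = 682.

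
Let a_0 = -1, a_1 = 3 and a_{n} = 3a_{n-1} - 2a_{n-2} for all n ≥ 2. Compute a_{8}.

1019

The ordinary generating function has denominator 1 - 3z + 2z^2.
Iterating the recurrence: a_0,…,a_{8} = -1, 3, 11, 27, 59, 123, 251, 507, 1019.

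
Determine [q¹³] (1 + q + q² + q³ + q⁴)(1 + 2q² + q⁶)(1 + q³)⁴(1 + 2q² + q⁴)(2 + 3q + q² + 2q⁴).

867

(1 + q + q² + q³ + q⁴) has coefficients 1,1,1,1,1 for degrees 0…4.
(1 + 2q² + q⁶) has coefficients 1,0,2,0,0,0,1,0,0,0,0,0,0,0 for degrees 0…13.
Multiplying by (1 + q³)⁴ gives running coefficients 1,0,2,4,0,8,7,0,12,8,0,8,7,0 for degrees 0…13.
Multiplying by (1 + 2q² + q⁴) gives running coefficients 1,0,4,4,5,16,9,20,26,16,31,24,19,24 for degrees 0…13.
Finally multiplying by (2 + 3q + q² + 2q⁴), the product of all factors after the first has coefficients 2,3,9,20,28,51,79,91,131,162,154,197,193,161 for degrees 0…13.
[q¹³] = 1·161 + 1·193 + 1·197 + 1·154 + 1·162 = 867.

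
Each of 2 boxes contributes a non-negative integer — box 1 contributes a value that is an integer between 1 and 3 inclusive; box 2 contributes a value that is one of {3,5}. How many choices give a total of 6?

The generating function for the choices is (x + x² + x³)·(x³ + x⁵); the count is [x⁶].
(x + x² + x³) has coefficients 0,1,1,1 for degrees 0…3.
(x³ + x⁵) has coefficients 0,0,0,1,0,1,0 for degrees 0…6.
[x⁶] = 1·1 + 1·0 + 1·1 = 2.

2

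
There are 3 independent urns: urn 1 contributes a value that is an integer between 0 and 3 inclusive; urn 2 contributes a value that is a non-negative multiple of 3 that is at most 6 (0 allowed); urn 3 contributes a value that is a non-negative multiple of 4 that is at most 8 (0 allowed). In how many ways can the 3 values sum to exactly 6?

The generating function for the choices is (1 + y + y² + y³)·(1 + y³ + y⁶)·(1 + y⁴ + y⁸); the count is [y⁶].
(1 + y + y² + y³) has coefficients 1,1,1,1 for degrees 0…3.
(1 + y³ + y⁶) has coefficients 1,0,0,1,0,0,1 for degrees 0…6.
Finally multiplying by (1 + y⁴ + y⁸), the product of all factors after the first has coefficients 1,0,0,1,1,0,1 for degrees 0…6.
[y⁶] = 1·1 + 1·0 + 1·1 + 1·1 = 3.

3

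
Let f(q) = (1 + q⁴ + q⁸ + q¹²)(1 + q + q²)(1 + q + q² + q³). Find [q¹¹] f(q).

3

(1 + q⁴ + q⁸ + q¹²) has coefficients 1,0,0,0,1,0,0,0,1,0,0,0 for degrees 0…11.
(1 + q + q²) has coefficients 1,1,1,0,0,0,0,0,0,0,0,0 for degrees 0…11.
Finally multiplying by (1 + q + q² + q³), the product of all factors after the first has coefficients 1,2,3,3,2,1,0,0,0,0,0,0 for degrees 0…11.
[q¹¹] = 1·0 + 1·0 + 1·3 = 3.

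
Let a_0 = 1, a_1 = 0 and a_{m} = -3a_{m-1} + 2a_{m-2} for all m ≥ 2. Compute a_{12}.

567334

The ordinary generating function has denominator 1 + 3y - 2y^2.
Iterating the recurrence: a_0,…,a_{12} = 1, 0, 2, -6, 22, -78, 278, -990, 3526, -12558, 44726, -159294, 567334.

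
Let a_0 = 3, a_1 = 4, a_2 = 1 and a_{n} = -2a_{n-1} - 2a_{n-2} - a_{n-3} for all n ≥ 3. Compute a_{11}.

The ordinary generating function has denominator 1 + 2q + 2q^2 + q^3.
Iterating the recurrence: a_0,…,a_{11} = 3, 4, 1, -13, 20, -15, 3, 4, 1, -13, 20, -15.

-15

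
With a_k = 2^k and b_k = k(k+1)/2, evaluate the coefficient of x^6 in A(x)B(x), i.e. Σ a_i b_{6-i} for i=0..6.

The convolution is the t^6 coefficient of A(t)B(t).
Σ = 1·21 + 2·15 + 4·10 + 8·6 + 16·3 + 32·1 + 64·0 = 219.

219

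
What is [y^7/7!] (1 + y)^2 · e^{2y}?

2368

The EGF product rule gives c_7 = Σ_{k_1+k_2=7} C(7; k_1,k_2) · ∏ g_i(k_i), where (1+y)^2 gives the falling factorial (2)_k; e^{2y} gives (2)^k.
g_1(k) for k = 0…7: 1, 2, 2, 0, 0, 0, 0, 0.
g_2(k) for k = 0…7: 1, 2, 4, 8, 16, 32, 64, 128.
c_7 = Σ_k C(7,k)·g_1(k)·g_2(7−k) = 1·1·128 + 7·2·64 + 21·2·32 = 128 + 896 + 1344 = 2368.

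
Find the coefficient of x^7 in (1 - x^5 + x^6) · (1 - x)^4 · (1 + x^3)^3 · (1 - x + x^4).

-16

(1 - x^5 + x^6) has coefficients 1,0,0,0,0,-1,1 for degrees 0…6.
(1 - x)^4 has coefficients 1,-4,6,-4,1,0,0,0 for degrees 0…7.
Multiplying by (1 + x^3)^3 gives running coefficients 1,-4,6,-1,-11,18,-9,-9 for degrees 0…7.
Finally multiplying by (1 - x + x^4), the product of all factors after the first has coefficients 1,-5,10,-7,-9,25,-21,-1 for degrees 0…7.
[x^7] = 1·(-1) − 1·10 + 1·(-5) = -16.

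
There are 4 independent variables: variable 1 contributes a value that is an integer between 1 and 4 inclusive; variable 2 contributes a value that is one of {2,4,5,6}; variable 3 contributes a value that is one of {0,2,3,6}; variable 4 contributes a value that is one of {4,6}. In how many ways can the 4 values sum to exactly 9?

4

The generating function for the choices is (t + t² + t³ + t⁴)·(t² + t⁴ + t⁵ + t⁶)·(1 + t² + t³ + t⁶)·(t⁴ + t⁶); the count is [t⁹].
(t + t² + t³ + t⁴) has coefficients 0,1,1,1,1 for degrees 0…4.
(t² + t⁴ + t⁵ + t⁶) has coefficients 0,0,1,0,1,1,1,0,0,0 for degrees 0…9.
Multiplying by (1 + t² + t³ + t⁶) gives running coefficients 0,0,1,0,2,2,2,2,3,1 for degrees 0…9.
Finally multiplying by (t⁴ + t⁶), the product of all factors after the first has coefficients 0,0,0,0,0,0,1,0,3,2 for degrees 0…9.
[t⁹] = 1·3 + 1·0 + 1·1 + 1·0 = 4.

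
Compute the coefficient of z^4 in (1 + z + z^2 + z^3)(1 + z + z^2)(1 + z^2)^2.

(1 + z + z^2 + z^3) has coefficients 1,1,1,1 for degrees 0…3.
(1 + z + z^2) has coefficients 1,1,1,0,0 for degrees 0…4.
Finally multiplying by (1 + z^2)^2, the product of all factors after the first has coefficients 1,1,3,2,3 for degrees 0…4.
[z^4] = 1·3 + 1·2 + 1·3 + 1·1 = 9.

9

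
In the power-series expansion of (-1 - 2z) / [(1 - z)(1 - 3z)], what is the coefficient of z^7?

-5466

Partial fractions give a closed form: a_n = (3/2)·1^n + (-5/2)·3^n.
At n = 7: a_7 = -5466.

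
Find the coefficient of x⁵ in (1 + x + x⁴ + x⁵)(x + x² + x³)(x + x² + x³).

5

(1 + x + x⁴ + x⁵) has coefficients 1,1,0,0,1,1 for degrees 0…5.
(x + x² + x³) has coefficients 0,1,1,1,0,0 for degrees 0…5.
Finally multiplying by (x + x² + x³), the product of all factors after the first has coefficients 0,0,1,2,3,2 for degrees 0…5.
[x⁵] = 1·2 + 1·3 + 1·0 + 1·0 = 5.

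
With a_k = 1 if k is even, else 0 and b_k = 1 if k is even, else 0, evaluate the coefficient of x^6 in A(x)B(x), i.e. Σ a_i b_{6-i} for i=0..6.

4

The convolution is the t^6 coefficient of A(t)B(t).
Σ = 1·1 + 0·0 + 1·1 + 0·0 + 1·1 + 0·0 + 1·1 = 4.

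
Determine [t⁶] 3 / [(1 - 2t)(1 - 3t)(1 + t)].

Partial fractions give a closed form: a_n = (-4)·2^n + (27/4)·3^n + (1/4)·(-1)^n.
At n = 6: a_6 = 4665.

4665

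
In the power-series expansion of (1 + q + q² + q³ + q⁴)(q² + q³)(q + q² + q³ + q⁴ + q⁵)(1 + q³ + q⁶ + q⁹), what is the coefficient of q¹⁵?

15

(1 + q + q² + q³ + q⁴) has coefficients 1,1,1,1,1 for degrees 0…4.
(q² + q³) has coefficients 0,0,1,1,0,0,0,0,0,0,0,0,0,0,0,0 for degrees 0…15.
Multiplying by (q + q² + q³ + q⁴ + q⁵) gives running coefficients 0,0,0,1,2,2,2,2,1,0,0,0,0,0,0,0 for degrees 0…15.
Finally multiplying by (1 + q³ + q⁶ + q⁹), the product of all factors after the first has coefficients 0,0,0,1,2,2,3,4,3,3,4,3,3,4,3,2 for degrees 0…15.
[q¹⁵] = 1·2 + 1·3 + 1·4 + 1·3 + 1·3 = 15.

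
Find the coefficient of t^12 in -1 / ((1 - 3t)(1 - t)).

The denominator gives the recurrence a_n = 4a_(n−1) − 3a_(n−2) for n ≥ 2; the numerator fixes a_0 = -1, a_1 = -4.
Iterating: -1, -4, -13, -40, -121, -364, -1093, -3280, -9841, -29524, -88573, -265720, -797161, so a_12 = -797161.

-797161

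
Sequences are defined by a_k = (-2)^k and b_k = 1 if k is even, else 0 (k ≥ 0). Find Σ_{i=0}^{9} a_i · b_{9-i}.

Write out a_i and b_{9-i} for i = 0,…,9 and sum the products.
Σ = 1·0 − 2·1 + 4·0 − 8·1 + 16·0 − 32·1 + 64·0 − 128·1 + 256·0 − 512·1 = -682.

-682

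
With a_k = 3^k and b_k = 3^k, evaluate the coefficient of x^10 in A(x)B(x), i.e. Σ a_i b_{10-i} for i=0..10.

Write out a_i and b_{10-i} for i = 0,…,10 and sum the products.
Σ = 1·59049 + 3·19683 + 9·6561 + 27·2187 + 81·729 + 243·243 + 729·81 + 2187·27 + 6561·9 + 19683·3 + 59049·1 = 649539.

649539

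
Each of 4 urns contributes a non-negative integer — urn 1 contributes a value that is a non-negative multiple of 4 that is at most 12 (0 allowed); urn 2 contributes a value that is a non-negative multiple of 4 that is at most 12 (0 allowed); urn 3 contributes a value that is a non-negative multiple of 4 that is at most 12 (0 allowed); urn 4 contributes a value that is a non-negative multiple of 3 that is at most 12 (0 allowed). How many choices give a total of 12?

The generating function for the choices is (1 + y⁴ + y⁸ + y¹²)·(1 + y⁴ + y⁸ + y¹²)·(1 + y⁴ + y⁸ + y¹²)·(1 + y³ + y⁶ + y⁹ + y¹²); the count is [y¹²].
(1 + y⁴ + y⁸ + y¹²) has coefficients 1,0,0,0,1,0,0,0,1,0,0,0,1 for degrees 0…12.
(1 + y⁴ + y⁸ + y¹²) has coefficients 1,0,0,0,1,0,0,0,1,0,0,0,1 for degrees 0…12.
Multiplying by (1 + y⁴ + y⁸ + y¹²) gives running coefficients 1,0,0,0,2,0,0,0,3,0,0,0,4 for degrees 0…12.
Finally multiplying by (1 + y³ + y⁶ + y⁹ + y¹²), the product of all factors after the first has coefficients 1,0,0,1,2,0,1,2,3,1,2,3,5 for degrees 0…12.
[y¹²] = 1·5 + 1·3 + 1·2 + 1·1 = 11.

11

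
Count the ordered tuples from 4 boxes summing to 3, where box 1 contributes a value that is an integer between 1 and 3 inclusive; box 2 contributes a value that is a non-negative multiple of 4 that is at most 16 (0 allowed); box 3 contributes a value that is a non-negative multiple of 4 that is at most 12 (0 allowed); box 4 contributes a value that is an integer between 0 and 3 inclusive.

The generating function for the choices is (q + q² + q³)·(1 + q⁴ + q⁸ + q¹² + q¹⁶)·(1 + q⁴ + q⁸ + q¹²)·(1 + q + q² + q³); the count is [q³].
(q + q² + q³) has coefficients 0,1,1,1 for degrees 0…3.
(1 + q⁴ + q⁸ + q¹² + q¹⁶) has coefficients 1,0,0,0 for degrees 0…3.
Multiplying by (1 + q⁴ + q⁸ + q¹²) gives running coefficients 1,0,0,0 for degrees 0…3.
Finally multiplying by (1 + q + q² + q³), the product of all factors after the first has coefficients 1,1,1,1 for degrees 0…3.
[q³] = 1·1 + 1·1 + 1·1 = 3.

3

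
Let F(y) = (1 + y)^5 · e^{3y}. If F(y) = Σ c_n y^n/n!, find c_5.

14988

The EGF product rule gives c_5 = Σ_{k_1+k_2=5} C(5; k_1,k_2) · ∏ g_i(k_i), where (1+y)^5 gives the falling factorial (5)_k; e^{3y} gives (3)^k.
g_1(k) for k = 0…5: 1, 5, 20, 60, 120, 120.
g_2(k) for k = 0…5: 1, 3, 9, 27, 81, 243.
c_5 = Σ_k C(5,k)·g_1(k)·g_2(5−k) = 1·1·243 + 5·5·81 + 10·20·27 + 10·60·9 + 5·120·3 + 1·120·1 = 243 + 2025 + 5400 + 5400 + 1800 + 120 = 14988.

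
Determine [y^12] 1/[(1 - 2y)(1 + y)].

2731

Partial fractions give a closed form: a_n = (2/3)·2^n + (1/3)·(-1)^n.
At n = 12: a_12 = 2731.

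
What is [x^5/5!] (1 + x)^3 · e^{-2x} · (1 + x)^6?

The EGF product rule gives c_5 = Σ_{k_1+k_2+k_3=5} C(5; k_1,k_2,k_3) · ∏ g_i(k_i), where (1+x)^3 gives the falling factorial (3)_k; e^{-2x} gives (-2)^k; (1+x)^6 gives the falling factorial (6)_k.
g_1(k) for k = 0…5: 1, 3, 6, 6, 0, 0.
g_2(k) for k = 0…5: 1, -2, 4, -8, 16, -32.
g_3(k) for k = 0…5: 1, 6, 30, 120, 360, 720.
First combine the last two factors: h(k) = Σ_j C(k,j)·g_2(j)·g_3(k−j) for k = 0…5: 1, 4, 10, 4, -56, -32.
c_5 = Σ_k C(5,k)·g_1(k)·h(5−k) = 1·1·(-32) + 5·3·(-56) + 10·6·4 + 10·6·10 = −32 − 840 + 240 + 600 = -32.

-32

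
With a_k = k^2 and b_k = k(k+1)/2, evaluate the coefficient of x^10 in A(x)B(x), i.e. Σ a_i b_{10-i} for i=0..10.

Write out a_i and b_{10-i} for i = 0,…,10 and sum the products.
Σ = 0·55 + 1·45 + 4·36 + 9·28 + 16·21 + 25·15 + 36·10 + 49·6 + 64·3 + 81·1 + 100·0 = 2079.

2079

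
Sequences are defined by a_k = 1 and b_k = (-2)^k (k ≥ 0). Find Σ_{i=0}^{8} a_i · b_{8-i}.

171

This is [x^8] in the product of the two ordinary generating functions.
Σ = 1·256 + 1·(-128) + 1·64 + 1·(-32) + 1·16 + 1·(-8) + 1·4 + 1·(-2) + 1·1 = 171.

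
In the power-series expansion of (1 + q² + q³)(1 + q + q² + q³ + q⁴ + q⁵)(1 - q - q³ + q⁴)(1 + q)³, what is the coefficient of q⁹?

(1 + q² + q³) has coefficients 1,0,1,1 for degrees 0…3.
(1 + q + q² + q³ + q⁴ + q⁵) has coefficients 1,1,1,1,1,1,0,0,0,0 for degrees 0…9.
Multiplying by (1 - q - q³ + q⁴) gives running coefficients 1,0,0,-1,0,0,-1,0,0,1 for degrees 0…9.
Finally multiplying by (1 + q)³, the product of all factors after the first has coefficients 1,3,3,0,-3,-3,-2,-3,-3,0 for degrees 0…9.
[q⁹] = 1·0 + 1·(-3) + 1·(-2) = -5.

-5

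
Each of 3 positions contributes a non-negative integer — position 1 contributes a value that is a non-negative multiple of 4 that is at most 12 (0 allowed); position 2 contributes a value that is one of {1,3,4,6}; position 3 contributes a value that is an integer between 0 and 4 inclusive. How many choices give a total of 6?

4

The generating function for the choices is (1 + q⁴ + q⁸ + q¹²)·(q + q³ + q⁴ + q⁶)·(1 + q + q² + q³ + q⁴); the count is [q⁶].
(1 + q⁴ + q⁸ + q¹²) has coefficients 1,0,0,0,1,0,0 for degrees 0…6.
(q + q³ + q⁴ + q⁶) has coefficients 0,1,0,1,1,0,1 for degrees 0…6.
Finally multiplying by (1 + q + q² + q³ + q⁴), the product of all factors after the first has coefficients 0,1,1,2,3,3,3 for degrees 0…6.
[q⁶] = 1·3 + 1·1 = 4.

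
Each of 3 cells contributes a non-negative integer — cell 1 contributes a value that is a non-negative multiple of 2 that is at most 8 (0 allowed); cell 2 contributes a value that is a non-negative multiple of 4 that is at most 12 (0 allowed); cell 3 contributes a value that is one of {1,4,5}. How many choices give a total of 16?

The generating function for the choices is (1 + y^2 + y^4 + y^6 + y^8)·(1 + y^4 + y^8 + y^12)·(y + y^4 + y^5); the count is [y^16].
(1 + y^2 + y^4 + y^6 + y^8) has coefficients 1,0,1,0,1,0,1,0,1 for degrees 0…8.
(1 + y^4 + y^8 + y^12) has coefficients 1,0,0,0,1,0,0,0,1,0,0,0,1,0,0,0,0 for degrees 0…16.
Finally multiplying by (y + y^4 + y^5), the product of all factors after the first has coefficients 0,1,0,0,1,2,0,0,1,2,0,0,1,2,0,0,1 for degrees 0…16.
[y^16] = 1·1 + 1·0 + 1·1 + 1·0 + 1·1 = 3.

3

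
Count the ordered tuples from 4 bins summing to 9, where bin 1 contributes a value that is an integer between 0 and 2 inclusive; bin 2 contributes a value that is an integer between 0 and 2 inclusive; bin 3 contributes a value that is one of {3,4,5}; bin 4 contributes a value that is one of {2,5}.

The generating function for the choices is (1 + z + z^2)·(1 + z + z^2)·(z^3 + z^4 + z^5)·(z^2 + z^5); the count is [z^9].
(1 + z + z^2) has coefficients 1,1,1 for degrees 0…2.
(1 + z + z^2) has coefficients 1,1,1,0,0,0,0,0,0,0 for degrees 0…9.
Multiplying by (z^3 + z^4 + z^5) gives running coefficients 0,0,0,1,2,3,2,1,0,0 for degrees 0…9.
Finally multiplying by (z^2 + z^5), the product of all factors after the first has coefficients 0,0,0,0,0,1,2,3,3,3 for degrees 0…9.
[z^9] = 1·3 + 1·3 + 1·3 = 9.

9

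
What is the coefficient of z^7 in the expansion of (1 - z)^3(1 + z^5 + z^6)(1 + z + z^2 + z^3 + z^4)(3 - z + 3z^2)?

-7

(1 - z)^3 has coefficients 1,-3,3,-1 for degrees 0…3.
(1 + z^5 + z^6) has coefficients 1,0,0,0,0,1,1,0 for degrees 0…7.
Multiplying by (1 + z + z^2 + z^3 + z^4) gives running coefficients 1,1,1,1,1,1,2,2 for degrees 0…7.
Finally multiplying by (3 - z + 3z^2), the product of all factors after the first has coefficients 3,2,5,5,5,5,8,7 for degrees 0…7.
[z^7] = 1·7 − 3·8 + 3·5 − 1·5 = -7.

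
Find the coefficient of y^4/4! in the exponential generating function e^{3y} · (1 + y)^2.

The EGF product rule gives c_4 = Σ_{k_1+k_2=4} C(4; k_1,k_2) · ∏ g_i(k_i), where e^{3y} gives (3)^k; (1+y)^2 gives the falling factorial (2)_k.
g_1(k) for k = 0…4: 1, 3, 9, 27, 81.
g_2(k) for k = 0…4: 1, 2, 2, 0, 0.
c_4 = Σ_k C(4,k)·g_1(k)·g_2(4−k) = 6·9·2 + 4·27·2 + 1·81·1 = 108 + 216 + 81 = 405.

405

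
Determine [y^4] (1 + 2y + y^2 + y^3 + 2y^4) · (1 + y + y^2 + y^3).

6

(1 + 2y + y^2 + y^3 + 2y^4) has coefficients 1,2,1,1,2 for degrees 0…4.
(1 + y + y^2 + y^3) has coefficients 1,1,1,1,0 for degrees 0…4.
[y^4] = 1·0 + 2·1 + 1·1 + 1·1 + 2·1 = 6.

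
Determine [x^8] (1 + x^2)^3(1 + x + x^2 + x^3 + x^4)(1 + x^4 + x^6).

15

(1 + x^2)^3 has coefficients 1,0,3,0,3,0,1 for degrees 0…6.
(1 + x + x^2 + x^3 + x^4) has coefficients 1,1,1,1,1,0,0,0,0 for degrees 0…8.
Finally multiplying by (1 + x^4 + x^6), the product of all factors after the first has coefficients 1,1,1,1,2,1,2,2,2 for degrees 0…8.
[x^8] = 1·2 + 3·2 + 3·2 + 1·1 = 15.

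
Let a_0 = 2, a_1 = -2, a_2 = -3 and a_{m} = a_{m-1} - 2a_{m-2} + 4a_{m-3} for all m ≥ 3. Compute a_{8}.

The ordinary generating function has denominator 1 - t + 2t^2 - 4t^3.
Iterating the recurrence: a_0,…,a_{8} = 2, -2, -3, 9, 7, -23, -1, 73, -17.

-17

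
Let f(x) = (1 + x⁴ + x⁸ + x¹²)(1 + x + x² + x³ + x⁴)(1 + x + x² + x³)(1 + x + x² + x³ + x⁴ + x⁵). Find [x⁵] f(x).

(1 + x⁴ + x⁸ + x¹²) has coefficients 1,0,0,0,1,0 for degrees 0…5.
(1 + x + x² + x³ + x⁴) has coefficients 1,1,1,1,1,0 for degrees 0…5.
Multiplying by (1 + x + x² + x³) gives running coefficients 1,2,3,4,4,3 for degrees 0…5.
Finally multiplying by (1 + x + x² + x³ + x⁴ + x⁵), the product of all factors after the first has coefficients 1,3,6,10,14,17 for degrees 0…5.
[x⁵] = 1·17 + 1·3 = 20.

20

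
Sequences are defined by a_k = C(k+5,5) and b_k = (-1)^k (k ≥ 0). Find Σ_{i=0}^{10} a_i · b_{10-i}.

1792

The convolution is the x^10 coefficient of A(x)B(x).
Σ = 1·1 + 6·(-1) + 21·1 + 56·(-1) + 126·1 + 252·(-1) + 462·1 + 792·(-1) + 1287·1 + 2002·(-1) + 3003·1 = 1792.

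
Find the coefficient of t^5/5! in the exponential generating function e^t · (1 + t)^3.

136

The EGF product rule gives c_5 = Σ_{k_1+k_2=5} C(5; k_1,k_2) · ∏ g_i(k_i), where e^t gives (1)^k; (1+t)^3 gives the falling factorial (3)_k.
g_1(k) for k = 0…5: 1, 1, 1, 1, 1, 1.
g_2(k) for k = 0…5: 1, 3, 6, 6, 0, 0.
c_5 = Σ_k C(5,k)·g_1(k)·g_2(5−k) = 10·1·6 + 10·1·6 + 5·1·3 + 1·1·1 = 60 + 60 + 15 + 1 = 136.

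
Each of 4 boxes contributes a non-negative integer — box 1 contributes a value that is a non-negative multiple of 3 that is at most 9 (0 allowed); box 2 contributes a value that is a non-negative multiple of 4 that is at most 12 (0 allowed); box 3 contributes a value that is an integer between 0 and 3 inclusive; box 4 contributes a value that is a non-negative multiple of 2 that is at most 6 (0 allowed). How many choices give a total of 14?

15

The generating function for the choices is (1 + x^3 + x^6 + x^9)·(1 + x^4 + x^8 + x^12)·(1 + x + x^2 + x^3)·(1 + x^2 + x^4 + x^6); the count is [x^14].
(1 + x^3 + x^6 + x^9) has coefficients 1,0,0,1,0,0,1,0,0,1 for degrees 0…9.
(1 + x^4 + x^8 + x^12) has coefficients 1,0,0,0,1,0,0,0,1,0,0,0,1,0,0 for degrees 0…14.
Multiplying by (1 + x + x^2 + x^3) gives running coefficients 1,1,1,1,1,1,1,1,1,1,1,1,1,1,1 for degrees 0…14.
Finally multiplying by (1 + x^2 + x^4 + x^6), the product of all factors after the first has coefficients 1,1,2,2,3,3,4,4,4,4,4,4,4,4,4 for degrees 0…14.
[x^14] = 1·4 + 1·4 + 1·4 + 1·3 = 15.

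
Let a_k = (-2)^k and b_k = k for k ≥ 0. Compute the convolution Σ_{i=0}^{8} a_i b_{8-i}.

-54

Write out a_i and b_{8-i} for i = 0,…,8 and sum the products.
Σ = 1·8 − 2·7 + 4·6 − 8·5 + 16·4 − 32·3 + 64·2 − 128·1 + 256·0 = -54.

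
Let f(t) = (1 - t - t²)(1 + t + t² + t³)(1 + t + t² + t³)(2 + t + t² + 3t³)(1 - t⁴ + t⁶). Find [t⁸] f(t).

-16

(1 - t - t²) has coefficients 1,-1,-1 for degrees 0…2.
(1 + t + t² + t³) has coefficients 1,1,1,1,0,0,0,0,0 for degrees 0…8.
Multiplying by (1 + t + t² + t³) gives running coefficients 1,2,3,4,3,2,1,0,0 for degrees 0…8.
Multiplying by (2 + t + t² + 3t³) gives running coefficients 2,5,9,16,19,20,19,12,7 for degrees 0…8.
Finally multiplying by (1 - t⁴ + t⁶), the product of all factors after the first has coefficients 2,5,9,16,17,15,12,1,-3 for degrees 0…8.
[t⁸] = 1·(-3) − 1·1 − 1·12 = -16.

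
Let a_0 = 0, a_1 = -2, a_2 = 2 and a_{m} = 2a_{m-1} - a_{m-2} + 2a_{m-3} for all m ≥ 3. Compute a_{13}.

3274

The ordinary generating function has denominator 1 - 2t + t^2 - 2t^3.
Iterating the recurrence: a_0,…,a_{13} = 0, -2, 2, 6, 6, 10, 26, 54, 102, 202, 410, 822, 1638, 3274.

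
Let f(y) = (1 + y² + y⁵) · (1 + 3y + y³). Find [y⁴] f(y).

0

(1 + y² + y⁵) has coefficients 1,0,1,0,0 for degrees 0…4.
(1 + 3y + y³) has coefficients 1,3,0,1,0 for degrees 0…4.
[y⁴] = 1·0 + 1·0 = 0.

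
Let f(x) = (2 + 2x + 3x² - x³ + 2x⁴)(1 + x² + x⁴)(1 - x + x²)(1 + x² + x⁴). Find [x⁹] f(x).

-13

(2 + 2x + 3x² - x³ + 2x⁴) has coefficients 2,2,3,-1,2 for degrees 0…4.
(1 + x² + x⁴) has coefficients 1,0,1,0,1,0,0,0,0,0 for degrees 0…9.
Multiplying by (1 - x + x²) gives running coefficients 1,-1,2,-1,2,-1,1,0,0,0 for degrees 0…9.
Finally multiplying by (1 + x² + x⁴), the product of all factors after the first has coefficients 1,-1,3,-2,5,-3,5,-2,3,-1 for degrees 0…9.
[x⁹] = 2·(-1) + 2·3 + 3·(-2) − 1·5 + 2·(-3) = -13.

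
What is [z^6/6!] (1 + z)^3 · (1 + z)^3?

The EGF product rule gives c_6 = Σ_{k_1+k_2=6} C(6; k_1,k_2) · ∏ g_i(k_i), where (1+z)^3 gives the falling factorial (3)_k; (1+z)^3 gives the falling factorial (3)_k.
g_1(k) for k = 0…6: 1, 3, 6, 6, 0, 0, 0.
g_2(k) for k = 0…6: 1, 3, 6, 6, 0, 0, 0.
c_6 = Σ_k C(6,k)·g_1(k)·g_2(6−k) = 20·6·6 = 720.

720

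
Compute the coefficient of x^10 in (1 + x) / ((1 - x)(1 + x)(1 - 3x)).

88573

Partial fractions give a closed form: a_n = (-1/2)·1^n + (3/2)·3^n.
At n = 10: a_10 = 88573.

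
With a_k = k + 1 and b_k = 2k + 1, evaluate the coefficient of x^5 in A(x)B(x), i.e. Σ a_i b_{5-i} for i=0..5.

91

Write out a_i and b_{5-i} for i = 0,…,5 and sum the products.
Σ = 1·11 + 2·9 + 3·7 + 4·5 + 5·3 + 6·1 = 91.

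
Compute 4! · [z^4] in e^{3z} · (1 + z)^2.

405

The EGF product rule gives c_4 = Σ_{k_1+k_2=4} C(4; k_1,k_2) · ∏ g_i(k_i), where e^{3z} gives (3)^k; (1+z)^2 gives the falling factorial (2)_k.
g_1(k) for k = 0…4: 1, 3, 9, 27, 81.
g_2(k) for k = 0…4: 1, 2, 2, 0, 0.
c_4 = Σ_k C(4,k)·g_1(k)·g_2(4−k) = 6·9·2 + 4·27·2 + 1·81·1 = 108 + 216 + 81 = 405.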